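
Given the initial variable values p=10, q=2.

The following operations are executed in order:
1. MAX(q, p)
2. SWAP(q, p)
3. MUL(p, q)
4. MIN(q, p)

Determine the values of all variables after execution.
{p: 100, q: 10}

Step-by-step execution:
Initial: p=10, q=2
After step 1 (MAX(q, p)): p=10, q=10
After step 2 (SWAP(q, p)): p=10, q=10
After step 3 (MUL(p, q)): p=100, q=10
After step 4 (MIN(q, p)): p=100, q=10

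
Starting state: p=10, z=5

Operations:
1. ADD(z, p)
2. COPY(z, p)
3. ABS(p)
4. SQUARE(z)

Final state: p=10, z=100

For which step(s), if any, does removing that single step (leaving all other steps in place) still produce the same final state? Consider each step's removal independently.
Step(s) 1, 3

Testing removal of each single step:
Without step 1: final = p=10, z=100 (same)
Without step 2: final = p=10, z=225 (different)
Without step 3: final = p=10, z=100 (same)
Without step 4: final = p=10, z=10 (different)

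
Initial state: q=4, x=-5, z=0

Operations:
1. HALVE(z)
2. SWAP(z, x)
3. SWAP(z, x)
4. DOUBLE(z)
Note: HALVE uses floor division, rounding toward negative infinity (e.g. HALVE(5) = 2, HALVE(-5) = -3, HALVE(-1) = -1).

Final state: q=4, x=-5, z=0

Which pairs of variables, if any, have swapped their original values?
None

Comparing initial and final values:
z: 0 → 0
q: 4 → 4
x: -5 → -5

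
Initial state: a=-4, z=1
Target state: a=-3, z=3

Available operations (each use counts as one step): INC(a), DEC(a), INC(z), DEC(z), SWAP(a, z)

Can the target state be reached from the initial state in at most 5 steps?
Yes

Path (3 steps): INC(a) → INC(z) → INC(z)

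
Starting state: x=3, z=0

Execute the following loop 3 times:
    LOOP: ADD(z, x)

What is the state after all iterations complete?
x=3, z=9

Iteration trace:
Start: x=3, z=0
After iteration 1: x=3, z=3
After iteration 2: x=3, z=6
After iteration 3: x=3, z=9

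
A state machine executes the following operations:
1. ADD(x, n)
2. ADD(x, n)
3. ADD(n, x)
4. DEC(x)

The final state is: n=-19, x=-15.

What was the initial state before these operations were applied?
n=-5, x=-4

Working backwards:
Final state: n=-19, x=-15
Before step 4 (DEC(x)): n=-19, x=-14
Before step 3 (ADD(n, x)): n=-5, x=-14
Before step 2 (ADD(x, n)): n=-5, x=-9
Before step 1 (ADD(x, n)): n=-5, x=-4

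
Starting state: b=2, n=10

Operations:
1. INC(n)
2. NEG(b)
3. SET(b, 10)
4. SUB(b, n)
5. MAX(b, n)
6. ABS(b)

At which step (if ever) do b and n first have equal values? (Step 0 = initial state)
Step 5

b and n first become equal after step 5.

Comparing values at each step:
Initial: b=2, n=10
After step 1: b=2, n=11
After step 2: b=-2, n=11
After step 3: b=10, n=11
After step 4: b=-1, n=11
After step 5: b=11, n=11 ← equal!
After step 6: b=11, n=11 ← equal!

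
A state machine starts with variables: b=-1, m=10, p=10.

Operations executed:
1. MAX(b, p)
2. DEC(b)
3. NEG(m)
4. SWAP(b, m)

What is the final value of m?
m = 9

Tracing execution:
Step 1: MAX(b, p) → m = 10
Step 2: DEC(b) → m = 10
Step 3: NEG(m) → m = -10
Step 4: SWAP(b, m) → m = 9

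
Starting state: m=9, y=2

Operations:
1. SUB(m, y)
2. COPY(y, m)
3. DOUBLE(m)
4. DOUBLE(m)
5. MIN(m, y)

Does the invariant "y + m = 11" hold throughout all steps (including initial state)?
No, violated after step 1

The invariant is violated after step 1.

State at each step:
Initial: m=9, y=2
After step 1: m=7, y=2
After step 2: m=7, y=7
After step 3: m=14, y=7
After step 4: m=28, y=7
After step 5: m=7, y=7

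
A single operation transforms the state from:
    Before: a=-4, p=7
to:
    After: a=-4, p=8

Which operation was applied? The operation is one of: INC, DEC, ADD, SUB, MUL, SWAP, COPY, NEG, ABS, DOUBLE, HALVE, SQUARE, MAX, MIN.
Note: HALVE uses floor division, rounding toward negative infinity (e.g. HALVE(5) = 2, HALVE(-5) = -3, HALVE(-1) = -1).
INC(p)

Analyzing the change:
Before: a=-4, p=7
After: a=-4, p=8
Variable p changed from 7 to 8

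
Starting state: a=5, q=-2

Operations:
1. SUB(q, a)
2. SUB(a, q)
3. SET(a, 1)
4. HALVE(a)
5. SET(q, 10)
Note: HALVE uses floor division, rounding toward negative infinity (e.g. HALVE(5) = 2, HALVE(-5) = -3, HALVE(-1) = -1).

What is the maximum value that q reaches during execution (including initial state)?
10

Values of q at each step:
Initial: q = -2
After step 1: q = -7
After step 2: q = -7
After step 3: q = -7
After step 4: q = -7
After step 5: q = 10 ← maximum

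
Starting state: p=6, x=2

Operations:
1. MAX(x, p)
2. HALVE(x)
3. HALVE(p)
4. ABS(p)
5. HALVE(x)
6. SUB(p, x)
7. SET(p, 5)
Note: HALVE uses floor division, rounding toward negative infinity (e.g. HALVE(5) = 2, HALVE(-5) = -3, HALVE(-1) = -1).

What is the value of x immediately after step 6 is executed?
x = 1

Tracing x through execution:
Initial: x = 2
After step 1 (MAX(x, p)): x = 6
After step 2 (HALVE(x)): x = 3
After step 3 (HALVE(p)): x = 3
After step 4 (ABS(p)): x = 3
After step 5 (HALVE(x)): x = 1
After step 6 (SUB(p, x)): x = 1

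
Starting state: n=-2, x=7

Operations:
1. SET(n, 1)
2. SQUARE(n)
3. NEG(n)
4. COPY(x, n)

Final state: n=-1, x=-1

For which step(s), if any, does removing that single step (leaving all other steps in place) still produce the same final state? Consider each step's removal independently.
Step(s) 2

Testing removal of each single step:
Without step 1: final = n=-4, x=-4 (different)
Without step 2: final = n=-1, x=-1 (same)
Without step 3: final = n=1, x=1 (different)
Without step 4: final = n=-1, x=7 (different)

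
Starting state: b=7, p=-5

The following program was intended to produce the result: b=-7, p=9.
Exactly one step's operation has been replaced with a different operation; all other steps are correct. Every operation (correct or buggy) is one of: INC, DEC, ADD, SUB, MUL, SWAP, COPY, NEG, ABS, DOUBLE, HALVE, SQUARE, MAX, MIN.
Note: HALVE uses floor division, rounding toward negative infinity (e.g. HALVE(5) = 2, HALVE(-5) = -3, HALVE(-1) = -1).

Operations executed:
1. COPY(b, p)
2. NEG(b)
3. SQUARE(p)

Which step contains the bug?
Step 1

Trace with buggy code:
Initial: b=7, p=-5
After step 1: b=-5, p=-5
After step 2: b=5, p=-5
After step 3: b=5, p=25
Actual final b=5, p=25 ≠ expected b=-7, p=9.
Step 1 is the only position where a single-operation replacement can produce the expected result.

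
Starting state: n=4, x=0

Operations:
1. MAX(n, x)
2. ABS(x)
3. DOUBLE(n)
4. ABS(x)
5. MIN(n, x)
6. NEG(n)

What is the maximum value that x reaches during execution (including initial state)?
0

Values of x at each step:
Initial: x = 0 ← maximum
After step 1: x = 0
After step 2: x = 0
After step 3: x = 0
After step 4: x = 0
After step 5: x = 0
After step 6: x = 0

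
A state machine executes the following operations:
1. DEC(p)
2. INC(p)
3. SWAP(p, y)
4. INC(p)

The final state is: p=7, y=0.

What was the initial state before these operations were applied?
p=0, y=6

Working backwards:
Final state: p=7, y=0
Before step 4 (INC(p)): p=6, y=0
Before step 3 (SWAP(p, y)): p=0, y=6
Before step 2 (INC(p)): p=-1, y=6
Before step 1 (DEC(p)): p=0, y=6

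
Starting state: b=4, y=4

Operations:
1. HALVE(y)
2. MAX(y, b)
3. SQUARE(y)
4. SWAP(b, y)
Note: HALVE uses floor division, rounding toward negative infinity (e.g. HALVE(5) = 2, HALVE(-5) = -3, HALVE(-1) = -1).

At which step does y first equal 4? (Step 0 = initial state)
Step 0

Tracing y:
Initial: y = 4 ← first occurrence
After step 1: y = 2
After step 2: y = 4
After step 3: y = 16
After step 4: y = 4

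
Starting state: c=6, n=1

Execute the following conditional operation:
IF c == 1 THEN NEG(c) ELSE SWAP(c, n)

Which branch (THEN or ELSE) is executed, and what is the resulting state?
Branch: ELSE, Final state: c=1, n=6

Evaluating condition: c == 1
c = 6
Condition is False, so ELSE branch executes
After SWAP(c, n): c=1, n=6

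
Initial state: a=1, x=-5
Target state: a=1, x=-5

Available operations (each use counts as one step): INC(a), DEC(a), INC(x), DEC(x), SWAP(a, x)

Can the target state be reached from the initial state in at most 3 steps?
Yes

Path (0 steps): 0 steps (already at target)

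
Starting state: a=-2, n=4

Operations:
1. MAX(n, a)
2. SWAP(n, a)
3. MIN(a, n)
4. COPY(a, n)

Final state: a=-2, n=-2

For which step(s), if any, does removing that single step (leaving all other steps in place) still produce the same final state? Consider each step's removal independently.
Step(s) 1, 3, 4

Testing removal of each single step:
Without step 1: final = a=-2, n=-2 (same)
Without step 2: final = a=4, n=4 (different)
Without step 3: final = a=-2, n=-2 (same)
Without step 4: final = a=-2, n=-2 (same)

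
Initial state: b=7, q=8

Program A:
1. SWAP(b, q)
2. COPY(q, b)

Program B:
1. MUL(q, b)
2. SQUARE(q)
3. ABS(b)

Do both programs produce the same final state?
No

Program A final state: b=8, q=8
Program B final state: b=7, q=3136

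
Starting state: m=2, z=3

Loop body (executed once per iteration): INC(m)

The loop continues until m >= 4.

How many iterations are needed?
2

Tracing iterations:
Initial: m=2, z=3
After iteration 1: m=3, z=3
After iteration 2: m=4, z=3
m >= 4 now holds, so the loop exits after 2 iterations.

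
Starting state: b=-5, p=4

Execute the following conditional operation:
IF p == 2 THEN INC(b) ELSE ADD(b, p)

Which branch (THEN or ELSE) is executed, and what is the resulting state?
Branch: ELSE, Final state: b=-1, p=4

Evaluating condition: p == 2
p = 4
Condition is False, so ELSE branch executes
After ADD(b, p): b=-1, p=4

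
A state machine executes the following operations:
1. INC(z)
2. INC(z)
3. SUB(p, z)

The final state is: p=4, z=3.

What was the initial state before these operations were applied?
p=7, z=1

Working backwards:
Final state: p=4, z=3
Before step 3 (SUB(p, z)): p=7, z=3
Before step 2 (INC(z)): p=7, z=2
Before step 1 (INC(z)): p=7, z=1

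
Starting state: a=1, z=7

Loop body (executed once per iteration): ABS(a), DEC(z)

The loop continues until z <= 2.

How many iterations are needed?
5

Tracing iterations:
Initial: a=1, z=7
After iteration 1: a=1, z=6
After iteration 2: a=1, z=5
After iteration 3: a=1, z=4
After iteration 4: a=1, z=3
After iteration 5: a=1, z=2
z <= 2 now holds, so the loop exits after 5 iterations.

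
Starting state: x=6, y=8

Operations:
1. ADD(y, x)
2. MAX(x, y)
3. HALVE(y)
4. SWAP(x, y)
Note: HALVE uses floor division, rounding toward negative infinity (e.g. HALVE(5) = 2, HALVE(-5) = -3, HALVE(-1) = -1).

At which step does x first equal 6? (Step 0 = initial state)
Step 0

Tracing x:
Initial: x = 6 ← first occurrence
After step 1: x = 6
After step 2: x = 14
After step 3: x = 14
After step 4: x = 7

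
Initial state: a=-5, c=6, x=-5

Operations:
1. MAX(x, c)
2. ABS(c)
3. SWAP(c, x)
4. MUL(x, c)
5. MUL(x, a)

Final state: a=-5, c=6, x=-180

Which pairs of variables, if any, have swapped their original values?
None

Comparing initial and final values:
a: -5 → -5
x: -5 → -180
c: 6 → 6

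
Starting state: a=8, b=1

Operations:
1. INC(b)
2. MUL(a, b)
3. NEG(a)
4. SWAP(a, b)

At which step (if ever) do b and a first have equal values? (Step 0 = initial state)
Never

b and a never become equal during execution.

Comparing values at each step:
Initial: b=1, a=8
After step 1: b=2, a=8
After step 2: b=2, a=16
After step 3: b=2, a=-16
After step 4: b=-16, a=2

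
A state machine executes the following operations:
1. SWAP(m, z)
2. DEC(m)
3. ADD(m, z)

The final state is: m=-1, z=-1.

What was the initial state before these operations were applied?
m=-1, z=1

Working backwards:
Final state: m=-1, z=-1
Before step 3 (ADD(m, z)): m=0, z=-1
Before step 2 (DEC(m)): m=1, z=-1
Before step 1 (SWAP(m, z)): m=-1, z=1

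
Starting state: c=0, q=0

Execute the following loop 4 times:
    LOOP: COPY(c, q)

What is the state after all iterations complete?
c=0, q=0

Iteration trace:
Start: c=0, q=0
After iteration 1: c=0, q=0
After iteration 2: c=0, q=0
After iteration 3: c=0, q=0
After iteration 4: c=0, q=0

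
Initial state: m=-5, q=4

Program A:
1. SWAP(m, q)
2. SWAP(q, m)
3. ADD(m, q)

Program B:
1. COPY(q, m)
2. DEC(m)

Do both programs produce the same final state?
No

Program A final state: m=-1, q=4
Program B final state: m=-6, q=-5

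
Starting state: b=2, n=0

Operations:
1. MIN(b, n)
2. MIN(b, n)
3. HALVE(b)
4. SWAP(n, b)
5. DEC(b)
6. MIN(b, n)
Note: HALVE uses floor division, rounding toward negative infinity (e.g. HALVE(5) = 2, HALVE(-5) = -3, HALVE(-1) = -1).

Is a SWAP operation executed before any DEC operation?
Yes

First SWAP: step 4
First DEC: step 5
Since 4 < 5, SWAP comes first.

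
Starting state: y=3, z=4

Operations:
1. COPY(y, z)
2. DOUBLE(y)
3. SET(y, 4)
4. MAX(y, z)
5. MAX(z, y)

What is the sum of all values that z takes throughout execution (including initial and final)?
24

Values of z at each step:
Initial: z = 4
After step 1: z = 4
After step 2: z = 4
After step 3: z = 4
After step 4: z = 4
After step 5: z = 4
Sum = 4 + 4 + 4 + 4 + 4 + 4 = 24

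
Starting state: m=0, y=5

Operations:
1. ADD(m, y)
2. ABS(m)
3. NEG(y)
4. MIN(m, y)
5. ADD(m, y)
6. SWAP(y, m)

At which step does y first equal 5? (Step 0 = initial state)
Step 0

Tracing y:
Initial: y = 5 ← first occurrence
After step 1: y = 5
After step 2: y = 5
After step 3: y = -5
After step 4: y = -5
After step 5: y = -5
After step 6: y = -10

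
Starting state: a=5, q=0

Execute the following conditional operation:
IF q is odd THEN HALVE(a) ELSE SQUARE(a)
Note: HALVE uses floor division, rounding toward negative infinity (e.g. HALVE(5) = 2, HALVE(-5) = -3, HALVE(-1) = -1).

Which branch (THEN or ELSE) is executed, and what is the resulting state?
Branch: ELSE, Final state: a=25, q=0

Evaluating condition: q is odd
Condition is False, so ELSE branch executes
After SQUARE(a): a=25, q=0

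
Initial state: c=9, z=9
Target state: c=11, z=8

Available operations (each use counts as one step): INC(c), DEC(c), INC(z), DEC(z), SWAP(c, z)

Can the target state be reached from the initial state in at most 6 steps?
Yes

Path (3 steps): INC(c) → INC(c) → DEC(z)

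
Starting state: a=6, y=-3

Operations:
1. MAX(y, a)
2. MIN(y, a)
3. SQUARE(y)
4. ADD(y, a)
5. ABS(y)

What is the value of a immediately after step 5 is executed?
a = 6

Tracing a through execution:
Initial: a = 6
After step 1 (MAX(y, a)): a = 6
After step 2 (MIN(y, a)): a = 6
After step 3 (SQUARE(y)): a = 6
After step 4 (ADD(y, a)): a = 6
After step 5 (ABS(y)): a = 6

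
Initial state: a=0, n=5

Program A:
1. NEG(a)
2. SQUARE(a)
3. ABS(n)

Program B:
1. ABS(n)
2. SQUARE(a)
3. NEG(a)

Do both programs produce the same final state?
Yes

Program A final state: a=0, n=5
Program B final state: a=0, n=5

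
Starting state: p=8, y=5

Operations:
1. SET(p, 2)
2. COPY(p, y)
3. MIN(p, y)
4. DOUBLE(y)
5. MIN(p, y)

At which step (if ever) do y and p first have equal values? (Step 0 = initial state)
Step 2

y and p first become equal after step 2.

Comparing values at each step:
Initial: y=5, p=8
After step 1: y=5, p=2
After step 2: y=5, p=5 ← equal!
After step 3: y=5, p=5 ← equal!
After step 4: y=10, p=5
After step 5: y=10, p=5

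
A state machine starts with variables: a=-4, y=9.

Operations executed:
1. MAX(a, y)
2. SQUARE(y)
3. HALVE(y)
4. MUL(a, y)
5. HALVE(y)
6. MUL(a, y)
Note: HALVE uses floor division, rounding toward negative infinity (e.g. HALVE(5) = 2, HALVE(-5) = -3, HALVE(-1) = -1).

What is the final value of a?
a = 7200

Tracing execution:
Step 1: MAX(a, y) → a = 9
Step 2: SQUARE(y) → a = 9
Step 3: HALVE(y) → a = 9
Step 4: MUL(a, y) → a = 360
Step 5: HALVE(y) → a = 360
Step 6: MUL(a, y) → a = 7200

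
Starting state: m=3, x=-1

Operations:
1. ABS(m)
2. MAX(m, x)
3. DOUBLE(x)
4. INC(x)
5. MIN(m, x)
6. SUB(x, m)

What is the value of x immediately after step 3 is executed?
x = -2

Tracing x through execution:
Initial: x = -1
After step 1 (ABS(m)): x = -1
After step 2 (MAX(m, x)): x = -1
After step 3 (DOUBLE(x)): x = -2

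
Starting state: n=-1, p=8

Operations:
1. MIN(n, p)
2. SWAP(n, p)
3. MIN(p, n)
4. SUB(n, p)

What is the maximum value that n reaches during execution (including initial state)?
9

Values of n at each step:
Initial: n = -1
After step 1: n = -1
After step 2: n = 8
After step 3: n = 8
After step 4: n = 9 ← maximum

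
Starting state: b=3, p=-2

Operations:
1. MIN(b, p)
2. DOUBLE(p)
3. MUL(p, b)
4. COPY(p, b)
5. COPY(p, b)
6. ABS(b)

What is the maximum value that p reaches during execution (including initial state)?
8

Values of p at each step:
Initial: p = -2
After step 1: p = -2
After step 2: p = -4
After step 3: p = 8 ← maximum
After step 4: p = -2
After step 5: p = -2
After step 6: p = -2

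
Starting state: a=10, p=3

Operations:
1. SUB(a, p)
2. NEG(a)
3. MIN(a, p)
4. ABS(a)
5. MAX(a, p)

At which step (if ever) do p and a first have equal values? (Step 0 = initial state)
Never

p and a never become equal during execution.

Comparing values at each step:
Initial: p=3, a=10
After step 1: p=3, a=7
After step 2: p=3, a=-7
After step 3: p=3, a=-7
After step 4: p=3, a=7
After step 5: p=3, a=7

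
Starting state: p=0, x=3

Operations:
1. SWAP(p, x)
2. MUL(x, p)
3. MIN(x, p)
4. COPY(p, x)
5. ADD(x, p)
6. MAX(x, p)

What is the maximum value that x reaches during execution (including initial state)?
3

Values of x at each step:
Initial: x = 3 ← maximum
After step 1: x = 0
After step 2: x = 0
After step 3: x = 0
After step 4: x = 0
After step 5: x = 0
After step 6: x = 0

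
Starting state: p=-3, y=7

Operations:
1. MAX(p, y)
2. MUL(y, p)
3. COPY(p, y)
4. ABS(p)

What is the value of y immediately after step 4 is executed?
y = 49

Tracing y through execution:
Initial: y = 7
After step 1 (MAX(p, y)): y = 7
After step 2 (MUL(y, p)): y = 49
After step 3 (COPY(p, y)): y = 49
After step 4 (ABS(p)): y = 49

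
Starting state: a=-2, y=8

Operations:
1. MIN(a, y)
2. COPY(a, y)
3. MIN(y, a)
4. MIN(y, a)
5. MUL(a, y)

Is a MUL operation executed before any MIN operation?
No

First MUL: step 5
First MIN: step 1
Since 5 > 1, MIN comes first.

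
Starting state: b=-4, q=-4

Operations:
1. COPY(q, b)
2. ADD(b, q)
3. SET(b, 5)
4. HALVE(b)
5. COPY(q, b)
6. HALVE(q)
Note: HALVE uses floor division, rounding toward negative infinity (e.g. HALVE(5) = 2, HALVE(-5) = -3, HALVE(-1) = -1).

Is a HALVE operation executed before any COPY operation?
No

First HALVE: step 4
First COPY: step 1
Since 4 > 1, COPY comes first.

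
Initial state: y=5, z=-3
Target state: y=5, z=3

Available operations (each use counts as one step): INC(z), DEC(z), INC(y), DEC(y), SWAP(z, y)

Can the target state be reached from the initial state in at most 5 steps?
No

The target state cannot be reached within 5 steps.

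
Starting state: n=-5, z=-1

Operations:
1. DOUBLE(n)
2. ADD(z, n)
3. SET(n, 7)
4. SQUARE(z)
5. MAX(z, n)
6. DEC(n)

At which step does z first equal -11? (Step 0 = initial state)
Step 2

Tracing z:
Initial: z = -1
After step 1: z = -1
After step 2: z = -11 ← first occurrence
After step 3: z = -11
After step 4: z = 121
After step 5: z = 121
After step 6: z = 121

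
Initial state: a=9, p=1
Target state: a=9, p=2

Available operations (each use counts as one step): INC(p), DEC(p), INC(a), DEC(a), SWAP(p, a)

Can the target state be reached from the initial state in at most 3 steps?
Yes

Path (1 step): INC(p)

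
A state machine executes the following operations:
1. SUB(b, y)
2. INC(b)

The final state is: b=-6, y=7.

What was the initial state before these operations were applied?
b=0, y=7

Working backwards:
Final state: b=-6, y=7
Before step 2 (INC(b)): b=-7, y=7
Before step 1 (SUB(b, y)): b=0, y=7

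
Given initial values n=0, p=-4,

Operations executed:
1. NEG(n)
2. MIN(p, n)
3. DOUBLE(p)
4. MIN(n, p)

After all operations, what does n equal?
n = -8

Tracing execution:
Step 1: NEG(n) → n = 0
Step 2: MIN(p, n) → n = 0
Step 3: DOUBLE(p) → n = 0
Step 4: MIN(n, p) → n = -8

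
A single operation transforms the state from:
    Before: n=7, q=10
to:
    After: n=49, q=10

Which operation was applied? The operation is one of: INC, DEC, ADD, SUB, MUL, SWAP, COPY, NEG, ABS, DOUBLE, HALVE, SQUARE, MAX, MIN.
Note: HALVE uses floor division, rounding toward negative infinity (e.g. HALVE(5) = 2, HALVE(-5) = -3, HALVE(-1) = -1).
SQUARE(n)

Analyzing the change:
Before: n=7, q=10
After: n=49, q=10
Variable n changed from 7 to 49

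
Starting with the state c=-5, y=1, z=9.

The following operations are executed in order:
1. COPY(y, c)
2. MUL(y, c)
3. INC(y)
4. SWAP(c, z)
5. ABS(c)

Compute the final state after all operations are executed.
{c: 9, y: 26, z: -5}

Step-by-step execution:
Initial: c=-5, y=1, z=9
After step 1 (COPY(y, c)): c=-5, y=-5, z=9
After step 2 (MUL(y, c)): c=-5, y=25, z=9
After step 3 (INC(y)): c=-5, y=26, z=9
After step 4 (SWAP(c, z)): c=9, y=26, z=-5
After step 5 (ABS(c)): c=9, y=26, z=-5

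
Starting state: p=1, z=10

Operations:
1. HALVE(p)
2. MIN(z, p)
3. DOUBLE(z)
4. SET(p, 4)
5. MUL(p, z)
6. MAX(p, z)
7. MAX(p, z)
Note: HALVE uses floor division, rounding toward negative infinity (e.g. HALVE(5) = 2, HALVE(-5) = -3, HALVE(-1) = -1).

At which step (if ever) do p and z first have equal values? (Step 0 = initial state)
Step 2

p and z first become equal after step 2.

Comparing values at each step:
Initial: p=1, z=10
After step 1: p=0, z=10
After step 2: p=0, z=0 ← equal!
After step 3: p=0, z=0 ← equal!
After step 4: p=4, z=0
After step 5: p=0, z=0 ← equal!
After step 6: p=0, z=0 ← equal!
After step 7: p=0, z=0 ← equal!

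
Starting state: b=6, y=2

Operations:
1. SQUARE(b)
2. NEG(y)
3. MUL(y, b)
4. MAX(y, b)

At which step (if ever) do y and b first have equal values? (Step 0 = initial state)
Step 4

y and b first become equal after step 4.

Comparing values at each step:
Initial: y=2, b=6
After step 1: y=2, b=36
After step 2: y=-2, b=36
After step 3: y=-72, b=36
After step 4: y=36, b=36 ← equal!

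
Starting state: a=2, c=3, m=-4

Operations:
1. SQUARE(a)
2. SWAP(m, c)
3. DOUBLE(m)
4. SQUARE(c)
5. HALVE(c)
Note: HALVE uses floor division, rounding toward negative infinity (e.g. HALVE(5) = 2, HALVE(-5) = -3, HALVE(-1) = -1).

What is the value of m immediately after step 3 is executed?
m = 6

Tracing m through execution:
Initial: m = -4
After step 1 (SQUARE(a)): m = -4
After step 2 (SWAP(m, c)): m = 3
After step 3 (DOUBLE(m)): m = 6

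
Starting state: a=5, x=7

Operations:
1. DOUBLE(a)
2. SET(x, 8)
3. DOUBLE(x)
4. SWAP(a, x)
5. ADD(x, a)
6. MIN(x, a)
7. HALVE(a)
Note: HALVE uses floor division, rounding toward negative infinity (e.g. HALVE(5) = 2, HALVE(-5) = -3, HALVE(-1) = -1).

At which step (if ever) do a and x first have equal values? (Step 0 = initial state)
Step 6

a and x first become equal after step 6.

Comparing values at each step:
Initial: a=5, x=7
After step 1: a=10, x=7
After step 2: a=10, x=8
After step 3: a=10, x=16
After step 4: a=16, x=10
After step 5: a=16, x=26
After step 6: a=16, x=16 ← equal!
After step 7: a=8, x=16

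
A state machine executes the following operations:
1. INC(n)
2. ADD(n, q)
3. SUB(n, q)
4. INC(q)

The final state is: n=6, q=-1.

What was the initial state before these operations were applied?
n=5, q=-2

Working backwards:
Final state: n=6, q=-1
Before step 4 (INC(q)): n=6, q=-2
Before step 3 (SUB(n, q)): n=4, q=-2
Before step 2 (ADD(n, q)): n=6, q=-2
Before step 1 (INC(n)): n=5, q=-2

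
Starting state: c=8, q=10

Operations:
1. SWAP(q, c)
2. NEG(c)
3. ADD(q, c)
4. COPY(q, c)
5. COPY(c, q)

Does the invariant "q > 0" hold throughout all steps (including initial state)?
No, violated after step 3

The invariant is violated after step 3.

State at each step:
Initial: c=8, q=10
After step 1: c=10, q=8
After step 2: c=-10, q=8
After step 3: c=-10, q=-2
After step 4: c=-10, q=-10
After step 5: c=-10, q=-10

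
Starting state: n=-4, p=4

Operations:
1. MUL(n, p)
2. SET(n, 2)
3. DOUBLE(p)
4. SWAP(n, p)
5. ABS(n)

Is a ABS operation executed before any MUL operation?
No

First ABS: step 5
First MUL: step 1
Since 5 > 1, MUL comes first.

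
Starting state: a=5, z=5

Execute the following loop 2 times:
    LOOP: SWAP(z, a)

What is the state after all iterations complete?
a=5, z=5

Iteration trace:
Start: a=5, z=5
After iteration 1: a=5, z=5
After iteration 2: a=5, z=5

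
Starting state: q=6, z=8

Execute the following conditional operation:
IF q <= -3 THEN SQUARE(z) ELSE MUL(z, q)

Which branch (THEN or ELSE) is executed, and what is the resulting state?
Branch: ELSE, Final state: q=6, z=48

Evaluating condition: q <= -3
q = 6
Condition is False, so ELSE branch executes
After MUL(z, q): q=6, z=48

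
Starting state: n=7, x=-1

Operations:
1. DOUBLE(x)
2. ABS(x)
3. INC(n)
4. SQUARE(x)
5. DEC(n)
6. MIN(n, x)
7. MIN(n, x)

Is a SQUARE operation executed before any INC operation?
No

First SQUARE: step 4
First INC: step 3
Since 4 > 3, INC comes first.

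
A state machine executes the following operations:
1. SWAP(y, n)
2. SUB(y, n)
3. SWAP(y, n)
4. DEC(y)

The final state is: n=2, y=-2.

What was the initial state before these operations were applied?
n=1, y=-1

Working backwards:
Final state: n=2, y=-2
Before step 4 (DEC(y)): n=2, y=-1
Before step 3 (SWAP(y, n)): n=-1, y=2
Before step 2 (SUB(y, n)): n=-1, y=1
Before step 1 (SWAP(y, n)): n=1, y=-1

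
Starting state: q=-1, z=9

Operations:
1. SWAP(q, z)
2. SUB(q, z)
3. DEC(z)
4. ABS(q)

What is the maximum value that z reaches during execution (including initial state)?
9

Values of z at each step:
Initial: z = 9 ← maximum
After step 1: z = -1
After step 2: z = -1
After step 3: z = -2
After step 4: z = -2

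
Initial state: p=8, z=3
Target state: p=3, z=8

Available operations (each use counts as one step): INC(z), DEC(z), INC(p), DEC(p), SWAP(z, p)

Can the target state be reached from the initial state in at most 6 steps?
Yes

Path (1 step): SWAP(z, p)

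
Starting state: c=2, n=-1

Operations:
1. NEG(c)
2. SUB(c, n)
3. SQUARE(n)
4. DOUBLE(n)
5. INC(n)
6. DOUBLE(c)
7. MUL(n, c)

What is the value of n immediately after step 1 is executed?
n = -1

Tracing n through execution:
Initial: n = -1
After step 1 (NEG(c)): n = -1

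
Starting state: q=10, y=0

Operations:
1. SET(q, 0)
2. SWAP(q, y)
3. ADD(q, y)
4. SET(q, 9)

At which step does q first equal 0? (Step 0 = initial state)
Step 1

Tracing q:
Initial: q = 10
After step 1: q = 0 ← first occurrence
After step 2: q = 0
After step 3: q = 0
After step 4: q = 9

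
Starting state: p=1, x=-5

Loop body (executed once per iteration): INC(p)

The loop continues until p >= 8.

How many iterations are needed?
7

Tracing iterations:
Initial: p=1, x=-5
After iteration 1: p=2, x=-5
After iteration 2: p=3, x=-5
After iteration 3: p=4, x=-5
After iteration 4: p=5, x=-5
After iteration 5: p=6, x=-5
After iteration 6: p=7, x=-5
After iteration 7: p=8, x=-5
p >= 8 now holds, so the loop exits after 7 iterations.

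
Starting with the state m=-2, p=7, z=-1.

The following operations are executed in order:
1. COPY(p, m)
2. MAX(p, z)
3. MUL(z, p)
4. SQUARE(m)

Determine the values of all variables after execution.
{m: 4, p: -1, z: 1}

Step-by-step execution:
Initial: m=-2, p=7, z=-1
After step 1 (COPY(p, m)): m=-2, p=-2, z=-1
After step 2 (MAX(p, z)): m=-2, p=-1, z=-1
After step 3 (MUL(z, p)): m=-2, p=-1, z=1
After step 4 (SQUARE(m)): m=4, p=-1, z=1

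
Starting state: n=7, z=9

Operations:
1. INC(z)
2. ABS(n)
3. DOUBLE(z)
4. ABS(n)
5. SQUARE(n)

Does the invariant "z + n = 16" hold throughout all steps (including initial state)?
No, violated after step 1

The invariant is violated after step 1.

State at each step:
Initial: n=7, z=9
After step 1: n=7, z=10
After step 2: n=7, z=10
After step 3: n=7, z=20
After step 4: n=7, z=20
After step 5: n=49, z=20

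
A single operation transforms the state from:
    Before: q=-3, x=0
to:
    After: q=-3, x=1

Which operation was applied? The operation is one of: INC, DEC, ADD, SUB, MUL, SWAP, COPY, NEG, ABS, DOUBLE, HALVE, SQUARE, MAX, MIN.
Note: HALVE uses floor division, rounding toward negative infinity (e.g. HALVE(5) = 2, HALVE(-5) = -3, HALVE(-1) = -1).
INC(x)

Analyzing the change:
Before: q=-3, x=0
After: q=-3, x=1
Variable x changed from 0 to 1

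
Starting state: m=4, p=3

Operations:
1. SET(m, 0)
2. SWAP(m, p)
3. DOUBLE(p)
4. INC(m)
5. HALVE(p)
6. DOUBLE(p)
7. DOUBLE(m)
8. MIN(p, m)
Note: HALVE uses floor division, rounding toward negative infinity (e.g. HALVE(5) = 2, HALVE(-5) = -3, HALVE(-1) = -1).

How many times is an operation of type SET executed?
1

Counting SET operations:
Step 1: SET(m, 0) ← SET
Total: 1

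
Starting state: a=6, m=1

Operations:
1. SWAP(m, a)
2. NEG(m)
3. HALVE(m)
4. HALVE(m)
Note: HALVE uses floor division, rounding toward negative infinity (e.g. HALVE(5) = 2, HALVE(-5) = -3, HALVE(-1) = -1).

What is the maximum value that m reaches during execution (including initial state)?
6

Values of m at each step:
Initial: m = 1
After step 1: m = 6 ← maximum
After step 2: m = -6
After step 3: m = -3
After step 4: m = -2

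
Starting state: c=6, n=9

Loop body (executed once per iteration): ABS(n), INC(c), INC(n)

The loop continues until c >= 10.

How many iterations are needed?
4

Tracing iterations:
Initial: c=6, n=9
After iteration 1: c=7, n=10
After iteration 2: c=8, n=11
After iteration 3: c=9, n=12
After iteration 4: c=10, n=13
c >= 10 now holds, so the loop exits after 4 iterations.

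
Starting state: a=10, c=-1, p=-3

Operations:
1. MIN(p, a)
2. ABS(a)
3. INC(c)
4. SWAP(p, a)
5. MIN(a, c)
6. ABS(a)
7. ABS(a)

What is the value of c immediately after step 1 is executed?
c = -1

Tracing c through execution:
Initial: c = -1
After step 1 (MIN(p, a)): c = -1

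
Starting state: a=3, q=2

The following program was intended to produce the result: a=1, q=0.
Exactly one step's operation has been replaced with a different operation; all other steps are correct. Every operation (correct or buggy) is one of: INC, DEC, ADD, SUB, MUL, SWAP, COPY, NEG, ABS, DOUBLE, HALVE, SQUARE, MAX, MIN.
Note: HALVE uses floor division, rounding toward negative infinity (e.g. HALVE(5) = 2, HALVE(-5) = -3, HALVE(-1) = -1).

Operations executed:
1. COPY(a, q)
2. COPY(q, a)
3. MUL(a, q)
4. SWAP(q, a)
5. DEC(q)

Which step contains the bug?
Step 1

Trace with buggy code:
Initial: a=3, q=2
After step 1: a=2, q=2
After step 2: a=2, q=2
After step 3: a=4, q=2
After step 4: a=2, q=4
After step 5: a=2, q=3
Actual final a=2, q=3 ≠ expected a=1, q=0.
Step 1 is the only position where a single-operation replacement can produce the expected result.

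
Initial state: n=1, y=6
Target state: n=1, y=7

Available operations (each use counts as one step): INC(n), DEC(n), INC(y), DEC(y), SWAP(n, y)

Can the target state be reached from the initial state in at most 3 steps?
Yes

Path (1 step): INC(y)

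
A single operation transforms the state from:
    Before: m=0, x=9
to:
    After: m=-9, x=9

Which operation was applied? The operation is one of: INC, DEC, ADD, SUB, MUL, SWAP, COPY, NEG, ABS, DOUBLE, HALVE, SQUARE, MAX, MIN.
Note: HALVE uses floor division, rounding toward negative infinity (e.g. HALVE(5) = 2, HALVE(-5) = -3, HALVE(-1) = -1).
SUB(m, x)

Analyzing the change:
Before: m=0, x=9
After: m=-9, x=9
Variable m changed from 0 to -9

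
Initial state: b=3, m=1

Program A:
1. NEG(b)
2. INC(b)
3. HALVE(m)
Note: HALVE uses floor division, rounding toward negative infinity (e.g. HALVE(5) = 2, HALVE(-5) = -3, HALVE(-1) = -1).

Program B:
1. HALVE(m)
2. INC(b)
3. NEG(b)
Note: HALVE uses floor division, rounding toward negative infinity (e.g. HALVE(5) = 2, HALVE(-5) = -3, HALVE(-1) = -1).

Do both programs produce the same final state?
No

Program A final state: b=-2, m=0
Program B final state: b=-4, m=0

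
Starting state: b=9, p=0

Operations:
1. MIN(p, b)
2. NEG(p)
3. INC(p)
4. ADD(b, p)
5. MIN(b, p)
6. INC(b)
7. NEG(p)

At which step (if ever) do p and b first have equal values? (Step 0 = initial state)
Step 5

p and b first become equal after step 5.

Comparing values at each step:
Initial: p=0, b=9
After step 1: p=0, b=9
After step 2: p=0, b=9
After step 3: p=1, b=9
After step 4: p=1, b=10
After step 5: p=1, b=1 ← equal!
After step 6: p=1, b=2
After step 7: p=-1, b=2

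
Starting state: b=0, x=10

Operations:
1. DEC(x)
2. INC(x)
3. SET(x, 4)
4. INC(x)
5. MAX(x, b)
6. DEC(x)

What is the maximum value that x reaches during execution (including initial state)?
10

Values of x at each step:
Initial: x = 10 ← maximum
After step 1: x = 9
After step 2: x = 10
After step 3: x = 4
After step 4: x = 5
After step 5: x = 5
After step 6: x = 4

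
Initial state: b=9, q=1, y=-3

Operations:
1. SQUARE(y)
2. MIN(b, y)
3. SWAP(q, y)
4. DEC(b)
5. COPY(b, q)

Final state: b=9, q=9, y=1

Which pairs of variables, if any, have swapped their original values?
None

Comparing initial and final values:
y: -3 → 1
b: 9 → 9
q: 1 → 9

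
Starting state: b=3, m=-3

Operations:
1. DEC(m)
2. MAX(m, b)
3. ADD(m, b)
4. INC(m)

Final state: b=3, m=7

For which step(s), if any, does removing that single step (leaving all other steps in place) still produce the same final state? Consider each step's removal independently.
Step(s) 1

Testing removal of each single step:
Without step 1: final = b=3, m=7 (same)
Without step 2: final = b=3, m=0 (different)
Without step 3: final = b=3, m=4 (different)
Without step 4: final = b=3, m=6 (different)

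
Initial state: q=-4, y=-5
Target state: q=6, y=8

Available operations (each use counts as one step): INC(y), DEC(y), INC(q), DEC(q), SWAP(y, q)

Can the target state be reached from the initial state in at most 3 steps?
No

The target state cannot be reached within 3 steps.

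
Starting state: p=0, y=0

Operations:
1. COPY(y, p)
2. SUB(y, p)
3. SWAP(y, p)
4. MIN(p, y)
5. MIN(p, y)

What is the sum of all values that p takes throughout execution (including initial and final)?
0

Values of p at each step:
Initial: p = 0
After step 1: p = 0
After step 2: p = 0
After step 3: p = 0
After step 4: p = 0
After step 5: p = 0
Sum = 0 + 0 + 0 + 0 + 0 + 0 = 0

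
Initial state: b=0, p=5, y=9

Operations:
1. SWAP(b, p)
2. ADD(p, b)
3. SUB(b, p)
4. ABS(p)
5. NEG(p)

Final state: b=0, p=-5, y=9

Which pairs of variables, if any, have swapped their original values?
None

Comparing initial and final values:
b: 0 → 0
p: 5 → -5
y: 9 → 9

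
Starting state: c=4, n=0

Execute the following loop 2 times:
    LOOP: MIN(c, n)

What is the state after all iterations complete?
c=0, n=0

Iteration trace:
Start: c=4, n=0
After iteration 1: c=0, n=0
After iteration 2: c=0, n=0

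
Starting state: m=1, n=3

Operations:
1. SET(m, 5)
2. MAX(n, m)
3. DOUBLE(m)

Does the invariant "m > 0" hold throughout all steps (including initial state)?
Yes

The invariant holds at every step.

State at each step:
Initial: m=1, n=3
After step 1: m=5, n=3
After step 2: m=5, n=5
After step 3: m=10, n=5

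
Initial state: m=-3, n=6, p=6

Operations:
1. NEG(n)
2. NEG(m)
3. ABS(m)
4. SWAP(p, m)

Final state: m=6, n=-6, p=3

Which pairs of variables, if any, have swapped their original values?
None

Comparing initial and final values:
p: 6 → 3
m: -3 → 6
n: 6 → -6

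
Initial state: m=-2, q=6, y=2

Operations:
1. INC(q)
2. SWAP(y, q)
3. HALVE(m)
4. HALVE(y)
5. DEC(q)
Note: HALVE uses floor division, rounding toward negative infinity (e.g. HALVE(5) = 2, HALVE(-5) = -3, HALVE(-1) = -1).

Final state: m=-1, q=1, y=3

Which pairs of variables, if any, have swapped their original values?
None

Comparing initial and final values:
q: 6 → 1
y: 2 → 3
m: -2 → -1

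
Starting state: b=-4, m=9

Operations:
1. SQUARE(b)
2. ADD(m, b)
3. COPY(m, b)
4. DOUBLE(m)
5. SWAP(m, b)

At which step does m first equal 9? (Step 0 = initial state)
Step 0

Tracing m:
Initial: m = 9 ← first occurrence
After step 1: m = 9
After step 2: m = 25
After step 3: m = 16
After step 4: m = 32
After step 5: m = 16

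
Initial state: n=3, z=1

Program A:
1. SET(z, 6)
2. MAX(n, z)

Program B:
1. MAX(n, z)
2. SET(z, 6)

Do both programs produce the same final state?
No

Program A final state: n=6, z=6
Program B final state: n=3, z=6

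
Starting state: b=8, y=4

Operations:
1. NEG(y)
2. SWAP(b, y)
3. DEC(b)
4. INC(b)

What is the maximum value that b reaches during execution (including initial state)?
8

Values of b at each step:
Initial: b = 8 ← maximum
After step 1: b = 8
After step 2: b = -4
After step 3: b = -5
After step 4: b = -4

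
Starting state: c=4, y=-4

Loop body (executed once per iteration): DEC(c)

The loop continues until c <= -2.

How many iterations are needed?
6

Tracing iterations:
Initial: c=4, y=-4
After iteration 1: c=3, y=-4
After iteration 2: c=2, y=-4
After iteration 3: c=1, y=-4
After iteration 4: c=0, y=-4
After iteration 5: c=-1, y=-4
After iteration 6: c=-2, y=-4
c <= -2 now holds, so the loop exits after 6 iterations.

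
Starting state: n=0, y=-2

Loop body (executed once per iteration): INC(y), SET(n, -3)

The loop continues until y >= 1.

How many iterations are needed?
3

Tracing iterations:
Initial: n=0, y=-2
After iteration 1: n=-3, y=-1
After iteration 2: n=-3, y=0
After iteration 3: n=-3, y=1
y >= 1 now holds, so the loop exits after 3 iterations.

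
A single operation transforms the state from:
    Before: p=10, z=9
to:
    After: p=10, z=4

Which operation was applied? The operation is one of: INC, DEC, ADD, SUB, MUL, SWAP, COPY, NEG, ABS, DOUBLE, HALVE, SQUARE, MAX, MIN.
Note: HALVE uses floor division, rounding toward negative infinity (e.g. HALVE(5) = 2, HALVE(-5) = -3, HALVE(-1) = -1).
HALVE(z)

Analyzing the change:
Before: p=10, z=9
After: p=10, z=4
Variable z changed from 9 to 4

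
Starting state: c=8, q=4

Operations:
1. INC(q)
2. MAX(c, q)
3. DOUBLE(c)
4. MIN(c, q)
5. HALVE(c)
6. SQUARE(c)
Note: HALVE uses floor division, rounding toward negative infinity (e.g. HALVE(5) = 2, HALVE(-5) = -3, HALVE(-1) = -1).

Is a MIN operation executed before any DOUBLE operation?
No

First MIN: step 4
First DOUBLE: step 3
Since 4 > 3, DOUBLE comes first.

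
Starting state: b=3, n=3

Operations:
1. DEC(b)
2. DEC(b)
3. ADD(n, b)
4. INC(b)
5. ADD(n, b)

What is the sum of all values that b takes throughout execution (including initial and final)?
11

Values of b at each step:
Initial: b = 3
After step 1: b = 2
After step 2: b = 1
After step 3: b = 1
After step 4: b = 2
After step 5: b = 2
Sum = 3 + 2 + 1 + 1 + 2 + 2 = 11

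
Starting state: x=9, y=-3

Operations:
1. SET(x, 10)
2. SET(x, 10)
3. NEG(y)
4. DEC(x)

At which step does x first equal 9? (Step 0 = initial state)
Step 0

Tracing x:
Initial: x = 9 ← first occurrence
After step 1: x = 10
After step 2: x = 10
After step 3: x = 10
After step 4: x = 9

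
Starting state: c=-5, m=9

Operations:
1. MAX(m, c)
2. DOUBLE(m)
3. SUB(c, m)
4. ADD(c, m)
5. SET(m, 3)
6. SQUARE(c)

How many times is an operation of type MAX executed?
1

Counting MAX operations:
Step 1: MAX(m, c) ← MAX
Total: 1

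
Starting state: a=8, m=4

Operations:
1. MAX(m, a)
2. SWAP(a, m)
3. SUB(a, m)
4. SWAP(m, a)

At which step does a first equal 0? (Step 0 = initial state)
Step 3

Tracing a:
Initial: a = 8
After step 1: a = 8
After step 2: a = 8
After step 3: a = 0 ← first occurrence
After step 4: a = 8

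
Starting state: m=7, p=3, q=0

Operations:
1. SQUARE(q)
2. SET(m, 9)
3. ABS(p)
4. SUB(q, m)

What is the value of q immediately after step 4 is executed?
q = -9

Tracing q through execution:
Initial: q = 0
After step 1 (SQUARE(q)): q = 0
After step 2 (SET(m, 9)): q = 0
After step 3 (ABS(p)): q = 0
After step 4 (SUB(q, m)): q = -9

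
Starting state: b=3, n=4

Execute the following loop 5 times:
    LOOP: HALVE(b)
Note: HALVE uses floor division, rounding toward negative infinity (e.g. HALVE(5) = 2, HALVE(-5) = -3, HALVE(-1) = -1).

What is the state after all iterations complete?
b=0, n=4

Iteration trace:
Start: b=3, n=4
After iteration 1: b=1, n=4
After iteration 2: b=0, n=4
After iteration 3: b=0, n=4
After iteration 4: b=0, n=4
After iteration 5: b=0, n=4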